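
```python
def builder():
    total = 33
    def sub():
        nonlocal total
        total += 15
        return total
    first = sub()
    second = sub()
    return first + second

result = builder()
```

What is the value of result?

Step 1: total starts at 33.
Step 2: First call: total = 33 + 15 = 48, returns 48.
Step 3: Second call: total = 48 + 15 = 63, returns 63.
Step 4: result = 48 + 63 = 111

The answer is 111.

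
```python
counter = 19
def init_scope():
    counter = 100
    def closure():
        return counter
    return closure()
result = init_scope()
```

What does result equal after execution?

Step 1: counter = 19 globally, but init_scope() defines counter = 100 locally.
Step 2: closure() looks up counter. Not in local scope, so checks enclosing scope (init_scope) and finds counter = 100.
Step 3: result = 100

The answer is 100.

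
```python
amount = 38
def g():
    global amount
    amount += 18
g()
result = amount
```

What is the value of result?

Step 1: amount = 38 globally.
Step 2: g() modifies global amount: amount += 18 = 56.
Step 3: result = 56

The answer is 56.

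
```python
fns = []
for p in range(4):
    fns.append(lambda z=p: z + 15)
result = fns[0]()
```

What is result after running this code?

Step 1: Default argument z=p captures p's value at definition time.
Step 2: fns[0] was defined when p = 0, so z defaults to 0.
Step 3: result = 0 + 15 = 15 (default arg fixes the late binding issue)

The answer is 15.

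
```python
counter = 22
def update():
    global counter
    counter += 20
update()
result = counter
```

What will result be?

Step 1: counter = 22 globally.
Step 2: update() modifies global counter: counter += 20 = 42.
Step 3: result = 42

The answer is 42.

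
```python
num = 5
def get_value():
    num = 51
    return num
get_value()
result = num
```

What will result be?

Step 1: num = 5 globally.
Step 2: get_value() creates a LOCAL num = 51 (no global keyword!).
Step 3: The global num is unchanged. result = 5

The answer is 5.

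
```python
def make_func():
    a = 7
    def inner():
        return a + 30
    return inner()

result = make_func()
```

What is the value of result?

Step 1: make_func() defines a = 7.
Step 2: inner() reads a = 7 from enclosing scope, returns 7 + 30 = 37.
Step 3: result = 37

The answer is 37.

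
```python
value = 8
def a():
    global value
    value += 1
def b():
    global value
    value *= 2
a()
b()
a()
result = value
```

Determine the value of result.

Step 1: value = 8.
Step 2: a(): value = 8 + 1 = 9.
Step 3: b(): value = 9 * 2 = 18.
Step 4: a(): value = 18 + 1 = 19

The answer is 19.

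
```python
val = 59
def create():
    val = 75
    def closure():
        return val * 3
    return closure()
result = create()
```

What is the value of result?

Step 1: create() shadows global val with val = 75.
Step 2: closure() finds val = 75 in enclosing scope, computes 75 * 3 = 225.
Step 3: result = 225

The answer is 225.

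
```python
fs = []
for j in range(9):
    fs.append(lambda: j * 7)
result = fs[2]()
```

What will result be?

Step 1: All lambdas reference the same variable j (late binding).
Step 2: After the loop, j = 8. Every lambda returns j * 7.
Step 3: fs[2]() = 8 * 7 = 56

The answer is 56.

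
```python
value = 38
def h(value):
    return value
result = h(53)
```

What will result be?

Step 1: Global value = 38.
Step 2: h(53) takes parameter value = 53, which shadows the global.
Step 3: result = 53

The answer is 53.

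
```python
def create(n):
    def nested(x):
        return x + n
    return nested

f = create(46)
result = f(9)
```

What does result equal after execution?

Step 1: create(46) creates a closure that captures n = 46.
Step 2: f(9) calls the closure with x = 9, returning 9 + 46 = 55.
Step 3: result = 55

The answer is 55.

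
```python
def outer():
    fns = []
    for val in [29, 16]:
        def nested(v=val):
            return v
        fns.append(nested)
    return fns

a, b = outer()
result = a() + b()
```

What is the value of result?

Step 1: Default argument v=val captures val at each iteration.
Step 2: a() returns 29 (captured at first iteration), b() returns 16 (captured at second).
Step 3: result = 29 + 16 = 45

The answer is 45.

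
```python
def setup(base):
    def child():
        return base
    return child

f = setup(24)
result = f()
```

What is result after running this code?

Step 1: setup(24) creates closure capturing base = 24.
Step 2: f() returns the captured base = 24.
Step 3: result = 24

The answer is 24.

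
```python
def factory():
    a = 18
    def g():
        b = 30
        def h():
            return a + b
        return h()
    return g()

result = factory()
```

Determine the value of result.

Step 1: factory() defines a = 18. g() defines b = 30.
Step 2: h() accesses both from enclosing scopes: a = 18, b = 30.
Step 3: result = 18 + 30 = 48

The answer is 48.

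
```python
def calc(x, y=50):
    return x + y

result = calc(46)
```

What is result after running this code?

Step 1: calc(46) uses default y = 50.
Step 2: Returns 46 + 50 = 96.
Step 3: result = 96

The answer is 96.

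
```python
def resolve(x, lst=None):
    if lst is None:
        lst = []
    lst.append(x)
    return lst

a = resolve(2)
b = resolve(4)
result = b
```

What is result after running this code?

Step 1: None default with guard creates a NEW list each call.
Step 2: a = [2] (fresh list). b = [4] (another fresh list).
Step 3: result = [4] (this is the fix for mutable default)

The answer is [4].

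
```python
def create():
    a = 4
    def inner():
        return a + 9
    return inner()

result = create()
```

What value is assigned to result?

Step 1: create() defines a = 4.
Step 2: inner() reads a = 4 from enclosing scope, returns 4 + 9 = 13.
Step 3: result = 13

The answer is 13.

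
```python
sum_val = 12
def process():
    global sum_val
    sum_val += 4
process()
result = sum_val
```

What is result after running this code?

Step 1: sum_val = 12 globally.
Step 2: process() modifies global sum_val: sum_val += 4 = 16.
Step 3: result = 16

The answer is 16.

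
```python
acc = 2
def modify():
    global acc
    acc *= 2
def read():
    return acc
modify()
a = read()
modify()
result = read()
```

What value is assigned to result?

Step 1: acc = 2.
Step 2: First modify(): acc = 2 * 2 = 4.
Step 3: Second modify(): acc = 4 * 2 = 8.
Step 4: read() returns 8

The answer is 8.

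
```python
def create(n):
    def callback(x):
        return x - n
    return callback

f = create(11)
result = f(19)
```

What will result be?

Step 1: create(11) creates a closure capturing n = 11.
Step 2: f(19) computes 19 - 11 = 8.
Step 3: result = 8

The answer is 8.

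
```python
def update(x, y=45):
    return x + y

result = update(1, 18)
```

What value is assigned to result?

Step 1: update(1, 18) overrides default y with 18.
Step 2: Returns 1 + 18 = 19.
Step 3: result = 19

The answer is 19.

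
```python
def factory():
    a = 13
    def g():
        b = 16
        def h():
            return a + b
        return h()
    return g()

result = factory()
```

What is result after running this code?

Step 1: factory() defines a = 13. g() defines b = 16.
Step 2: h() accesses both from enclosing scopes: a = 13, b = 16.
Step 3: result = 13 + 16 = 29

The answer is 29.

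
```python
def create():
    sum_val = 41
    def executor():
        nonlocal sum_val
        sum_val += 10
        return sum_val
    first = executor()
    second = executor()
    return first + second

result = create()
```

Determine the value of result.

Step 1: sum_val starts at 41.
Step 2: First call: sum_val = 41 + 10 = 51, returns 51.
Step 3: Second call: sum_val = 51 + 10 = 61, returns 61.
Step 4: result = 51 + 61 = 112

The answer is 112.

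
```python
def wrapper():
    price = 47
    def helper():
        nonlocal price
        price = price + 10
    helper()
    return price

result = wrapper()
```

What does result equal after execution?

Step 1: wrapper() sets price = 47.
Step 2: helper() uses nonlocal to modify price in wrapper's scope: price = 47 + 10 = 57.
Step 3: wrapper() returns the modified price = 57

The answer is 57.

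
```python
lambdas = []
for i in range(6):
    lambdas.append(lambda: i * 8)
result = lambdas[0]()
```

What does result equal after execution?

Step 1: All lambdas reference the same variable i (late binding).
Step 2: After the loop, i = 5. Every lambda returns i * 8.
Step 3: lambdas[0]() = 5 * 8 = 40

The answer is 40.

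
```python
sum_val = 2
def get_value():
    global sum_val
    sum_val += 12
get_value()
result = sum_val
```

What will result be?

Step 1: sum_val = 2 globally.
Step 2: get_value() modifies global sum_val: sum_val += 12 = 14.
Step 3: result = 14

The answer is 14.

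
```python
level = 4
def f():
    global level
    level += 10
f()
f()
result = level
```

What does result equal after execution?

Step 1: level = 4.
Step 2: First f(): level = 4 + 10 = 14.
Step 3: Second f(): level = 14 + 10 = 24. result = 24

The answer is 24.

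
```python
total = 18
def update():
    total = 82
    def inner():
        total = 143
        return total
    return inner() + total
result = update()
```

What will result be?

Step 1: update() has local total = 82. inner() has local total = 143.
Step 2: inner() returns its local total = 143.
Step 3: update() returns 143 + its own total (82) = 225

The answer is 225.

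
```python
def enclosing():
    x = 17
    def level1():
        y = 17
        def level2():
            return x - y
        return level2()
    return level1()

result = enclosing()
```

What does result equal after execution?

Step 1: x = 17 in enclosing. y = 17 in level1.
Step 2: level2() reads x = 17 and y = 17 from enclosing scopes.
Step 3: result = 17 - 17 = 0

The answer is 0.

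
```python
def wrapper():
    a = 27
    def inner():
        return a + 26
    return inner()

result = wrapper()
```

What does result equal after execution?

Step 1: wrapper() defines a = 27.
Step 2: inner() reads a = 27 from enclosing scope, returns 27 + 26 = 53.
Step 3: result = 53

The answer is 53.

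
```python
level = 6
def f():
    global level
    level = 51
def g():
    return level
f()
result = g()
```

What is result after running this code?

Step 1: level = 6.
Step 2: f() sets global level = 51.
Step 3: g() reads global level = 51. result = 51

The answer is 51.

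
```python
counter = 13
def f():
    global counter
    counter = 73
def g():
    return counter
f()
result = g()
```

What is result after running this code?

Step 1: counter = 13.
Step 2: f() sets global counter = 73.
Step 3: g() reads global counter = 73. result = 73

The answer is 73.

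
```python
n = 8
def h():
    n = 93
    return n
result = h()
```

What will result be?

Step 1: Global n = 8.
Step 2: h() creates local n = 93, shadowing the global.
Step 3: Returns local n = 93. result = 93

The answer is 93.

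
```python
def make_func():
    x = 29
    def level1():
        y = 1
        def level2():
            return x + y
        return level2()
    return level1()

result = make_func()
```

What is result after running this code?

Step 1: x = 29 in make_func. y = 1 in level1.
Step 2: level2() reads x = 29 and y = 1 from enclosing scopes.
Step 3: result = 29 + 1 = 30

The answer is 30.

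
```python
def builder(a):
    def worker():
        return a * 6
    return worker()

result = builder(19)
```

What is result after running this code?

Step 1: builder(19) binds parameter a = 19.
Step 2: worker() accesses a = 19 from enclosing scope.
Step 3: result = 19 * 6 = 114

The answer is 114.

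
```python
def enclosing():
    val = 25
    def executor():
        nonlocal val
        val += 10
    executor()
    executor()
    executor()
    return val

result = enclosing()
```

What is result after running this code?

Step 1: val starts at 25.
Step 2: executor() is called 3 times, each adding 10.
Step 3: val = 25 + 10 * 3 = 55

The answer is 55.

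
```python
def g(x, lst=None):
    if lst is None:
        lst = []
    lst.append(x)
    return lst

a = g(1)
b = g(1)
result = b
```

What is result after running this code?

Step 1: None default with guard creates a NEW list each call.
Step 2: a = [1] (fresh list). b = [1] (another fresh list).
Step 3: result = [1] (this is the fix for mutable default)

The answer is [1].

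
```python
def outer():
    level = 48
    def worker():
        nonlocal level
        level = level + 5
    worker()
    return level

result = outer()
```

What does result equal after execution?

Step 1: outer() sets level = 48.
Step 2: worker() uses nonlocal to modify level in outer's scope: level = 48 + 5 = 53.
Step 3: outer() returns the modified level = 53

The answer is 53.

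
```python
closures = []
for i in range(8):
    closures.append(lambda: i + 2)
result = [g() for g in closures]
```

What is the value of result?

Step 1: All lambdas capture i by reference. After the loop, i = 7.
Step 2: Each call returns 7 + 2 = 9.
Step 3: result = [9, 9, 9, 9, 9, 9, 9, 9]

The answer is [9, 9, 9, 9, 9, 9, 9, 9].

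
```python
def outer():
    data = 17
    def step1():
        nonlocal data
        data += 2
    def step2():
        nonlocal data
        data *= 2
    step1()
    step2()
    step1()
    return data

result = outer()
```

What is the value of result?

Step 1: data = 17.
Step 2: step1(): data = 17 + 2 = 19.
Step 3: step2(): data = 19 * 2 = 38.
Step 4: step1(): data = 38 + 2 = 40. result = 40

The answer is 40.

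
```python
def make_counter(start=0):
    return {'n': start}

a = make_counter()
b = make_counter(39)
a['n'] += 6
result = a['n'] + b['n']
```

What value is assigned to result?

Step 1: make_counter() returns a new dict each call (immutable default 0).
Step 2: a = {'n': 0}, b = {'n': 39}.
Step 3: a['n'] += 6 = 6. result = 6 + 39 = 45

The answer is 45.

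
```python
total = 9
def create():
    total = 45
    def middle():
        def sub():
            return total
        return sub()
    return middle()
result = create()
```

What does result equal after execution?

Step 1: create() defines total = 45. middle() and sub() have no local total.
Step 2: sub() checks local (none), enclosing middle() (none), enclosing create() and finds total = 45.
Step 3: result = 45

The answer is 45.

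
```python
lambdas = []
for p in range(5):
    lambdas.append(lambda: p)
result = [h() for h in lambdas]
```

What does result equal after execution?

Step 1: All 5 lambdas share the same variable p.
Step 2: After the loop, p = 4.
Step 3: Each call returns 4. result = [4, 4, 4, 4, 4]

The answer is [4, 4, 4, 4, 4].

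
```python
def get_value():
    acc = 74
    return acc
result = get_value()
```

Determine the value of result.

Step 1: get_value() defines acc = 74 in its local scope.
Step 2: return acc finds the local variable acc = 74.
Step 3: result = 74

The answer is 74.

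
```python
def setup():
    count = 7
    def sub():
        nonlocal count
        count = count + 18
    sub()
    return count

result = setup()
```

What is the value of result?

Step 1: setup() sets count = 7.
Step 2: sub() uses nonlocal to modify count in setup's scope: count = 7 + 18 = 25.
Step 3: setup() returns the modified count = 25

The answer is 25.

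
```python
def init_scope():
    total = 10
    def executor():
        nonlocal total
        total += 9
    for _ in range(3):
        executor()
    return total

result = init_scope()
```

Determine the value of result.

Step 1: total = 10.
Step 2: executor() is called 3 times in a loop, each adding 9 via nonlocal.
Step 3: total = 10 + 9 * 3 = 37

The answer is 37.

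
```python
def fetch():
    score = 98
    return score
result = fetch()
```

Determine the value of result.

Step 1: fetch() defines score = 98 in its local scope.
Step 2: return score finds the local variable score = 98.
Step 3: result = 98

The answer is 98.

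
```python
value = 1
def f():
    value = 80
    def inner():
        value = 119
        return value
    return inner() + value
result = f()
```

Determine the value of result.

Step 1: f() has local value = 80. inner() has local value = 119.
Step 2: inner() returns its local value = 119.
Step 3: f() returns 119 + its own value (80) = 199

The answer is 199.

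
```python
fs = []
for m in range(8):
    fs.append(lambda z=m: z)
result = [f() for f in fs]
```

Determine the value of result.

Step 1: Default arg z=m captures m at each iteration.
Step 2: Each lambda has its own default: 0, 1, ..., 7.
Step 3: result = [0, 1, 2, 3, 4, 5, 6, 7]

The answer is [0, 1, 2, 3, 4, 5, 6, 7].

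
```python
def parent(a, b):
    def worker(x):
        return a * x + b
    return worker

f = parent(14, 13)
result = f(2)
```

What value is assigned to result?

Step 1: parent(14, 13) captures a = 14, b = 13.
Step 2: f(2) computes 14 * 2 + 13 = 41.
Step 3: result = 41

The answer is 41.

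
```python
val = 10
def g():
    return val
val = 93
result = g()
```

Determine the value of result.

Step 1: val is first set to 10, then reassigned to 93.
Step 2: g() is called after the reassignment, so it looks up the current global val = 93.
Step 3: result = 93

The answer is 93.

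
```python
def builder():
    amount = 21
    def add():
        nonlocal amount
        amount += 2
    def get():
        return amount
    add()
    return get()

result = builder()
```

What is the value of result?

Step 1: amount = 21. add() modifies it via nonlocal, get() reads it.
Step 2: add() makes amount = 21 + 2 = 23.
Step 3: get() returns 23. result = 23

The answer is 23.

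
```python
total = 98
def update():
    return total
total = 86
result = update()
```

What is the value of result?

Step 1: total is first set to 98, then reassigned to 86.
Step 2: update() is called after the reassignment, so it looks up the current global total = 86.
Step 3: result = 86

The answer is 86.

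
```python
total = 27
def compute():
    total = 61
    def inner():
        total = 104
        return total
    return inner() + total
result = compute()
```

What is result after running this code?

Step 1: compute() has local total = 61. inner() has local total = 104.
Step 2: inner() returns its local total = 104.
Step 3: compute() returns 104 + its own total (61) = 165

The answer is 165.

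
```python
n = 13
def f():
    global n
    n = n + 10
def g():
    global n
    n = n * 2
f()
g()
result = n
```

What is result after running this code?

Step 1: n = 13.
Step 2: f() adds 10: n = 13 + 10 = 23.
Step 3: g() doubles: n = 23 * 2 = 46.
Step 4: result = 46

The answer is 46.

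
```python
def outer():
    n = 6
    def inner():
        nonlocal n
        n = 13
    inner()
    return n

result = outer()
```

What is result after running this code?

Step 1: outer() sets n = 6.
Step 2: inner() uses nonlocal to reassign n = 13.
Step 3: result = 13

The answer is 13.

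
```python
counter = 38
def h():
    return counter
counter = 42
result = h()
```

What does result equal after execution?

Step 1: counter is first set to 38, then reassigned to 42.
Step 2: h() is called after the reassignment, so it looks up the current global counter = 42.
Step 3: result = 42

The answer is 42.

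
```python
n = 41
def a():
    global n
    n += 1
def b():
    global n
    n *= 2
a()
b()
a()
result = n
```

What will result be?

Step 1: n = 41.
Step 2: a(): n = 41 + 1 = 42.
Step 3: b(): n = 42 * 2 = 84.
Step 4: a(): n = 84 + 1 = 85

The answer is 85.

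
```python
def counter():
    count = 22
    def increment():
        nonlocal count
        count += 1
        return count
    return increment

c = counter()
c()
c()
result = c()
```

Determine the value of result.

Step 1: counter() creates closure with count = 22.
Step 2: Each c() call increments count via nonlocal. After 3 calls: 22 + 3 = 25.
Step 3: result = 25

The answer is 25.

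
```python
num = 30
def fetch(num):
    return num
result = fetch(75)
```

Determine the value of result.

Step 1: Global num = 30.
Step 2: fetch(75) takes parameter num = 75, which shadows the global.
Step 3: result = 75

The answer is 75.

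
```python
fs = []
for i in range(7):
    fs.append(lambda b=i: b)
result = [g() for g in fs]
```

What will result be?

Step 1: Default arg b=i captures i at each iteration.
Step 2: Each lambda has its own default: 0, 1, ..., 6.
Step 3: result = [0, 1, 2, 3, 4, 5, 6]

The answer is [0, 1, 2, 3, 4, 5, 6].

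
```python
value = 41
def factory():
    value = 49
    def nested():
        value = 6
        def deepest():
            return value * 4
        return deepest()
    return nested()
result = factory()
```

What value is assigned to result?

Step 1: deepest() looks up value through LEGB: not local, finds value = 6 in enclosing nested().
Step 2: Returns 6 * 4 = 24.
Step 3: result = 24

The answer is 24.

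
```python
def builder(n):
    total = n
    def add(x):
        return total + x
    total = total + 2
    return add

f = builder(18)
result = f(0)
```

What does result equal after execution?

Step 1: builder(18) sets total = 18, then total = 18 + 2 = 20.
Step 2: Closures capture by reference, so add sees total = 20.
Step 3: f(0) returns 20 + 0 = 20

The answer is 20.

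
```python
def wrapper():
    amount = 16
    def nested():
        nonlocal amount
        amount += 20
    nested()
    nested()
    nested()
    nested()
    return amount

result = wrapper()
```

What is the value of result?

Step 1: amount starts at 16.
Step 2: nested() is called 4 times, each adding 20.
Step 3: amount = 16 + 20 * 4 = 96

The answer is 96.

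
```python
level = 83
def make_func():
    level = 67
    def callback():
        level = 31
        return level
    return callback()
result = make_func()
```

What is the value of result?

Step 1: Three scopes define level: global (83), make_func (67), callback (31).
Step 2: callback() has its own local level = 31, which shadows both enclosing and global.
Step 3: result = 31 (local wins in LEGB)

The answer is 31.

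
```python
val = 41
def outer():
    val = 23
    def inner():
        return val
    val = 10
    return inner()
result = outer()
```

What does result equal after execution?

Step 1: outer() sets val = 23, then later val = 10.
Step 2: inner() is called after val is reassigned to 10. Closures capture variables by reference, not by value.
Step 3: result = 10

The answer is 10.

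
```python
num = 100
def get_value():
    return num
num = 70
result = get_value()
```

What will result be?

Step 1: num is first set to 100, then reassigned to 70.
Step 2: get_value() is called after the reassignment, so it looks up the current global num = 70.
Step 3: result = 70

The answer is 70.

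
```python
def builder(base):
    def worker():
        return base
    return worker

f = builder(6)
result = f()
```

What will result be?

Step 1: builder(6) creates closure capturing base = 6.
Step 2: f() returns the captured base = 6.
Step 3: result = 6

The answer is 6.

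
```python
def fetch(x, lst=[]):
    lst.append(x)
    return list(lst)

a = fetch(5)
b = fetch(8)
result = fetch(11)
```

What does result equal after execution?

Step 1: Default list is shared. list() creates copies for return values.
Step 2: Internal list grows: [5] -> [5, 8] -> [5, 8, 11].
Step 3: result = [5, 8, 11]

The answer is [5, 8, 11].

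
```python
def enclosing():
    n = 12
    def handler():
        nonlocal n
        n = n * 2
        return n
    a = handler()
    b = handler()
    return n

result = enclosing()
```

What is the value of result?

Step 1: n starts at 12.
Step 2: First handler(): n = 12 * 2 = 24.
Step 3: Second handler(): n = 24 * 2 = 48.
Step 4: result = 48

The answer is 48.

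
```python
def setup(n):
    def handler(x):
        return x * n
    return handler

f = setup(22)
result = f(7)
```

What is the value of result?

Step 1: setup(22) creates a closure capturing n = 22.
Step 2: f(7) computes 7 * 22 = 154.
Step 3: result = 154

The answer is 154.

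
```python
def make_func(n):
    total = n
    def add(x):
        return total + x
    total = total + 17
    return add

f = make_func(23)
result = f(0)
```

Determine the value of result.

Step 1: make_func(23) sets total = 23, then total = 23 + 17 = 40.
Step 2: Closures capture by reference, so add sees total = 40.
Step 3: f(0) returns 40 + 0 = 40

The answer is 40.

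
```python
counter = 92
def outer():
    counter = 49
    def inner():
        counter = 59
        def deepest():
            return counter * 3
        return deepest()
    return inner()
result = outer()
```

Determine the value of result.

Step 1: deepest() looks up counter through LEGB: not local, finds counter = 59 in enclosing inner().
Step 2: Returns 59 * 3 = 177.
Step 3: result = 177

The answer is 177.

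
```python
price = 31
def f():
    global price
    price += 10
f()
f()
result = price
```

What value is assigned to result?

Step 1: price = 31.
Step 2: First f(): price = 31 + 10 = 41.
Step 3: Second f(): price = 41 + 10 = 51. result = 51

The answer is 51.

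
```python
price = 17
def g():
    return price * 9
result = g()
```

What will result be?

Step 1: price = 17 is defined globally.
Step 2: g() looks up price from global scope = 17, then computes 17 * 9 = 153.
Step 3: result = 153

The answer is 153.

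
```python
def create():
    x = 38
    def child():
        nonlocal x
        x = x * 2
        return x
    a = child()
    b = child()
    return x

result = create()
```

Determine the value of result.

Step 1: x starts at 38.
Step 2: First child(): x = 38 * 2 = 76.
Step 3: Second child(): x = 76 * 2 = 152.
Step 4: result = 152

The answer is 152.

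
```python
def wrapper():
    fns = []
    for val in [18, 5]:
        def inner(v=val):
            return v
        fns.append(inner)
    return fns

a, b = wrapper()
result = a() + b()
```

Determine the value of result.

Step 1: Default argument v=val captures val at each iteration.
Step 2: a() returns 18 (captured at first iteration), b() returns 5 (captured at second).
Step 3: result = 18 + 5 = 23

The answer is 23.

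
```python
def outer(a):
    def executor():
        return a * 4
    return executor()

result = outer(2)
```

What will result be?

Step 1: outer(2) binds parameter a = 2.
Step 2: executor() accesses a = 2 from enclosing scope.
Step 3: result = 2 * 4 = 8

The answer is 8.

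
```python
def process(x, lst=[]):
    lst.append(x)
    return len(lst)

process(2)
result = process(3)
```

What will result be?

Step 1: Mutable default list persists between calls.
Step 2: First call: lst = [2], len = 1. Second call: lst = [2, 3], len = 2.
Step 3: result = 2

The answer is 2.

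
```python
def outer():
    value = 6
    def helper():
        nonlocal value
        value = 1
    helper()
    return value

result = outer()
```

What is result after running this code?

Step 1: outer() sets value = 6.
Step 2: helper() uses nonlocal to reassign value = 1.
Step 3: result = 1

The answer is 1.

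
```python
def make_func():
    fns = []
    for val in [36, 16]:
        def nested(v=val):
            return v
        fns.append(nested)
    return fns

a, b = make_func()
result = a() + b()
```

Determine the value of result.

Step 1: Default argument v=val captures val at each iteration.
Step 2: a() returns 36 (captured at first iteration), b() returns 16 (captured at second).
Step 3: result = 36 + 16 = 52

The answer is 52.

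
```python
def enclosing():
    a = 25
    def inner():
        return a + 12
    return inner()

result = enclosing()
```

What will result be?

Step 1: enclosing() defines a = 25.
Step 2: inner() reads a = 25 from enclosing scope, returns 25 + 12 = 37.
Step 3: result = 37

The answer is 37.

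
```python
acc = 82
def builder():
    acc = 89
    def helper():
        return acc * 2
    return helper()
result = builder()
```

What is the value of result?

Step 1: builder() shadows global acc with acc = 89.
Step 2: helper() finds acc = 89 in enclosing scope, computes 89 * 2 = 178.
Step 3: result = 178

The answer is 178.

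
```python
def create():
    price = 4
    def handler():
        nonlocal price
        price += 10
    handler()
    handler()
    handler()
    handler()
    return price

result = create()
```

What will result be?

Step 1: price starts at 4.
Step 2: handler() is called 4 times, each adding 10.
Step 3: price = 4 + 10 * 4 = 44

The answer is 44.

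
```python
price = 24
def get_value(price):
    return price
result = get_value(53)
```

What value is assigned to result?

Step 1: Global price = 24.
Step 2: get_value(53) takes parameter price = 53, which shadows the global.
Step 3: result = 53

The answer is 53.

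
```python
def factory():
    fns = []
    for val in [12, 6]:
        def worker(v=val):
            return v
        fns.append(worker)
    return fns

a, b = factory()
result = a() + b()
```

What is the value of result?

Step 1: Default argument v=val captures val at each iteration.
Step 2: a() returns 12 (captured at first iteration), b() returns 6 (captured at second).
Step 3: result = 12 + 6 = 18

The answer is 18.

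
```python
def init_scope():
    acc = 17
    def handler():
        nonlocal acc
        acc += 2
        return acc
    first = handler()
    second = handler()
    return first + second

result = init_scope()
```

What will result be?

Step 1: acc starts at 17.
Step 2: First call: acc = 17 + 2 = 19, returns 19.
Step 3: Second call: acc = 19 + 2 = 21, returns 21.
Step 4: result = 19 + 21 = 40

The answer is 40.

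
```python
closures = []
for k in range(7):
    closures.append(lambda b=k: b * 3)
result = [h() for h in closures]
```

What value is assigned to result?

Step 1: Default arg b=k captures k at each iteration.
Step 2: closures[k] has b defaulting to k, returns k * 3.
Step 3: result = [0, 3, 6, 9, 12, 15, 18]

The answer is [0, 3, 6, 9, 12, 15, 18].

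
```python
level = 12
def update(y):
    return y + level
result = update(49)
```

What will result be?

Step 1: level = 12 is defined globally.
Step 2: update(49) uses parameter y = 49 and looks up level from global scope = 12.
Step 3: result = 49 + 12 = 61

The answer is 61.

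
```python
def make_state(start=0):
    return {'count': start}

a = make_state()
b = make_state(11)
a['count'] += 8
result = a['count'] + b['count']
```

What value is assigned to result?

Step 1: make_state() returns a new dict each call (immutable default 0).
Step 2: a = {'count': 0}, b = {'count': 11}.
Step 3: a['count'] += 8 = 8. result = 8 + 11 = 19

The answer is 19.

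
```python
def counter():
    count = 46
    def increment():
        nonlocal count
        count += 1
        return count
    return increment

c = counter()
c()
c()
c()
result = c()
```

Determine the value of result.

Step 1: counter() creates closure with count = 46.
Step 2: Each c() call increments count via nonlocal. After 4 calls: 46 + 4 = 50.
Step 3: result = 50

The answer is 50.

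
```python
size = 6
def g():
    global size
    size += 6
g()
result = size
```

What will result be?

Step 1: size = 6 globally.
Step 2: g() modifies global size: size += 6 = 12.
Step 3: result = 12

The answer is 12.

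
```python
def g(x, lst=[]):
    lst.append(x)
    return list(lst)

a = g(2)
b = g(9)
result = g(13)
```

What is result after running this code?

Step 1: Default list is shared. list() creates copies for return values.
Step 2: Internal list grows: [2] -> [2, 9] -> [2, 9, 13].
Step 3: result = [2, 9, 13]

The answer is [2, 9, 13].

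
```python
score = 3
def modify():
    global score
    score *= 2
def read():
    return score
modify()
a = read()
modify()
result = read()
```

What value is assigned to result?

Step 1: score = 3.
Step 2: First modify(): score = 3 * 2 = 6.
Step 3: Second modify(): score = 6 * 2 = 12.
Step 4: read() returns 12

The answer is 12.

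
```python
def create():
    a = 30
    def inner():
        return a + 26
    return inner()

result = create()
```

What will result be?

Step 1: create() defines a = 30.
Step 2: inner() reads a = 30 from enclosing scope, returns 30 + 26 = 56.
Step 3: result = 56

The answer is 56.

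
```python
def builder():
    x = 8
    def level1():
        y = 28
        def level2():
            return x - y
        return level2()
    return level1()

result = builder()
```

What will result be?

Step 1: x = 8 in builder. y = 28 in level1.
Step 2: level2() reads x = 8 and y = 28 from enclosing scopes.
Step 3: result = 8 - 28 = -20

The answer is -20.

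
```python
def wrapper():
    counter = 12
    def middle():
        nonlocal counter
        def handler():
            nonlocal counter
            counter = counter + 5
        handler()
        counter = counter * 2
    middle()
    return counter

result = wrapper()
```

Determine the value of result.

Step 1: counter = 12.
Step 2: handler() adds 5: counter = 12 + 5 = 17.
Step 3: middle() doubles: counter = 17 * 2 = 34.
Step 4: result = 34

The answer is 34.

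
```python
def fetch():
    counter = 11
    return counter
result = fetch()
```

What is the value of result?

Step 1: fetch() defines counter = 11 in its local scope.
Step 2: return counter finds the local variable counter = 11.
Step 3: result = 11

The answer is 11.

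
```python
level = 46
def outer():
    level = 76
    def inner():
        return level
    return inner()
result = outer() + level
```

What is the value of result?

Step 1: Global level = 46. outer() shadows with level = 76.
Step 2: inner() returns enclosing level = 76. outer() = 76.
Step 3: result = 76 + global level (46) = 122

The answer is 122.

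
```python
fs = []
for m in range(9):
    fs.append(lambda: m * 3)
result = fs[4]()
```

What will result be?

Step 1: All lambdas reference the same variable m (late binding).
Step 2: After the loop, m = 8. Every lambda returns m * 3.
Step 3: fs[4]() = 8 * 3 = 24

The answer is 24.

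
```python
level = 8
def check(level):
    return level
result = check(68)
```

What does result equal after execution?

Step 1: Global level = 8.
Step 2: check(68) takes parameter level = 68, which shadows the global.
Step 3: result = 68

The answer is 68.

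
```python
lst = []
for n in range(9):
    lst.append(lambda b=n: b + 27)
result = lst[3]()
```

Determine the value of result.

Step 1: Default argument b=n captures n's value at definition time.
Step 2: lst[3] was defined when n = 3, so b defaults to 3.
Step 3: result = 3 + 27 = 30 (default arg fixes the late binding issue)

The answer is 30.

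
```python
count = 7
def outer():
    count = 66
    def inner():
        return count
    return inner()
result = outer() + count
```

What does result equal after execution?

Step 1: Global count = 7. outer() shadows with count = 66.
Step 2: inner() returns enclosing count = 66. outer() = 66.
Step 3: result = 66 + global count (7) = 73

The answer is 73.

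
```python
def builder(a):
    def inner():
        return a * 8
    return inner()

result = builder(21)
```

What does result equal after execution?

Step 1: builder(21) binds parameter a = 21.
Step 2: inner() accesses a = 21 from enclosing scope.
Step 3: result = 21 * 8 = 168

The answer is 168.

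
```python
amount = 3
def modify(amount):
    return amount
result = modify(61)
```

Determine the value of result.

Step 1: Global amount = 3.
Step 2: modify(61) takes parameter amount = 61, which shadows the global.
Step 3: result = 61

The answer is 61.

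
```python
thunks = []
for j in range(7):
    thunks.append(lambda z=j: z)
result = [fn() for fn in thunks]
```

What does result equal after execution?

Step 1: Default arg z=j captures j at each iteration.
Step 2: Each lambda has its own default: 0, 1, ..., 6.
Step 3: result = [0, 1, 2, 3, 4, 5, 6]

The answer is [0, 1, 2, 3, 4, 5, 6].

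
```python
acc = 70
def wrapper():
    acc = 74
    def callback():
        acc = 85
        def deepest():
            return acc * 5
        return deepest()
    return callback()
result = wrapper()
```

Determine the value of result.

Step 1: deepest() looks up acc through LEGB: not local, finds acc = 85 in enclosing callback().
Step 2: Returns 85 * 5 = 425.
Step 3: result = 425

The answer is 425.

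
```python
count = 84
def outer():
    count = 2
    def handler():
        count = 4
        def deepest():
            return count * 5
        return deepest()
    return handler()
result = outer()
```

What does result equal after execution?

Step 1: deepest() looks up count through LEGB: not local, finds count = 4 in enclosing handler().
Step 2: Returns 4 * 5 = 20.
Step 3: result = 20

The answer is 20.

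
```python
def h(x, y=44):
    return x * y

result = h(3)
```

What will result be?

Step 1: h(3) uses default y = 44.
Step 2: Returns 3 * 44 = 132.
Step 3: result = 132

The answer is 132.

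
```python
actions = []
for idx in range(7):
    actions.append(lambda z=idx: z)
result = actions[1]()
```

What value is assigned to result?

Step 1: Default argument z=idx captures idx's value at each iteration.
Step 2: actions[1] captured z = 1 when idx was 1.
Step 3: result = 1

The answer is 1.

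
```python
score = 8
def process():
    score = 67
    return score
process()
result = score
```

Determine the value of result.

Step 1: score = 8 globally.
Step 2: process() creates a LOCAL score = 67 (no global keyword!).
Step 3: The global score is unchanged. result = 8

The answer is 8.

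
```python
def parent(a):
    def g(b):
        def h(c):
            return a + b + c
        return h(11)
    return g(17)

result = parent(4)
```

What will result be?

Step 1: a = 4, b = 17, c = 11 across three nested scopes.
Step 2: h() accesses all three via LEGB rule.
Step 3: result = 4 + 17 + 11 = 32

The answer is 32.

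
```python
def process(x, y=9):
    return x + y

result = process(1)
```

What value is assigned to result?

Step 1: process(1) uses default y = 9.
Step 2: Returns 1 + 9 = 10.
Step 3: result = 10

The answer is 10.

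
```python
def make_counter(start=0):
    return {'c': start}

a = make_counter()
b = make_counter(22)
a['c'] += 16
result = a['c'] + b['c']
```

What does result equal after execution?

Step 1: make_counter() returns a new dict each call (immutable default 0).
Step 2: a = {'c': 0}, b = {'c': 22}.
Step 3: a['c'] += 16 = 16. result = 16 + 22 = 38

The answer is 38.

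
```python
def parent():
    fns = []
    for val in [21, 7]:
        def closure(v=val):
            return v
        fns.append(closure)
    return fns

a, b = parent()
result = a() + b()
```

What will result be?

Step 1: Default argument v=val captures val at each iteration.
Step 2: a() returns 21 (captured at first iteration), b() returns 7 (captured at second).
Step 3: result = 21 + 7 = 28

The answer is 28.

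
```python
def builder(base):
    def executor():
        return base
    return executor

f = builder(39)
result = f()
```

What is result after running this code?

Step 1: builder(39) creates closure capturing base = 39.
Step 2: f() returns the captured base = 39.
Step 3: result = 39

The answer is 39.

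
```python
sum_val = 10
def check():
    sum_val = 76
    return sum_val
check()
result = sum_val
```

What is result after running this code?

Step 1: sum_val = 10 globally.
Step 2: check() creates a LOCAL sum_val = 76 (no global keyword!).
Step 3: The global sum_val is unchanged. result = 10

The answer is 10.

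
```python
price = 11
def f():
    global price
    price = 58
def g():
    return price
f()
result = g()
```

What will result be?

Step 1: price = 11.
Step 2: f() sets global price = 58.
Step 3: g() reads global price = 58. result = 58

The answer is 58.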